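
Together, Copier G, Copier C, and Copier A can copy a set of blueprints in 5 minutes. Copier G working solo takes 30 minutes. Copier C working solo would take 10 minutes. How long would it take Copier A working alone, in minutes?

15 minutes

Combined rate is 1/5 per minute.
Known contribution: 1/30 + 1/10 = (1 + 3)/30 = 4/30 = 2/15 per minute.
So Copier A's rate is 1/5 − 2/15 = 1/15, meaning 15 minutes alone.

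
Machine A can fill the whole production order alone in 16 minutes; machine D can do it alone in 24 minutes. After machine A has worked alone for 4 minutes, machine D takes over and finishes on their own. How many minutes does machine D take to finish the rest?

18 minutes

In 4 minutes machine A does 4/16 = 1/4 of the job, leaving 3/4.
Machine D works at 1/24 per minute, so finishing takes 3/4 ÷ 1/24 = 18 minutes.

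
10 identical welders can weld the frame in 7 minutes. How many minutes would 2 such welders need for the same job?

Total work is 10·7 = 70 welder-minutes.
With 2 welders: 70/2 = 35 minutes.

35 minutes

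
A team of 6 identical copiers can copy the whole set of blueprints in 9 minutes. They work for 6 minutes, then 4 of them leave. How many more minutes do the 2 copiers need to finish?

One copier does 1/54 of the job per minute.
After 6 minutes with 6 copiers, 2/3 is done (1/3 left).
With 2 copiers the rate is 2/54 = 1/27, so the rest takes 1/3 ÷ 1/27 = 9 minutes.

9 minutes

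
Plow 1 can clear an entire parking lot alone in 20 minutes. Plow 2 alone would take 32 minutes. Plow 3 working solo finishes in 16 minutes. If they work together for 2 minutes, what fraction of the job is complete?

23/80

Combined rate: 1/20 + 1/32 + 1/16 = (8 + 5 + 10)/160 = 23/160 per minute.
In 2 minutes they complete 2·23/160 = 23/80 of the job.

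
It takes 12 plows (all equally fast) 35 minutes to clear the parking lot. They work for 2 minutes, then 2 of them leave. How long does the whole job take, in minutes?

208/5 minutes

One plow does 1/420 of the job per minute.
After 2 minutes with 12 plows, 2/35 is done (33/35 left).
With 10 plows the rate is 10/420 = 1/42, so the rest takes 33/35 ÷ 1/42 = 198/5 minutes.
Total = 2 + 198/5 = 208/5 minutes.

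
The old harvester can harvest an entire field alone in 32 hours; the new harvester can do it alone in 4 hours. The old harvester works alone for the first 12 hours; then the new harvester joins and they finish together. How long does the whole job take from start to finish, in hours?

In 12 hours the old harvester does 12/32 = 3/8 of the job, leaving 5/8.
The old harvester and the new harvester together work at 9/32 per hour, so finishing takes 5/8 ÷ 9/32 = 20/9 hours.
Total time = 12 + 20/9 = 128/9 hours.

128/9 hours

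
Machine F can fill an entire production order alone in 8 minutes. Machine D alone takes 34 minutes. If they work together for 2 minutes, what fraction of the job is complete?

21/68

Combined rate: 1/8 + 1/34 = (17 + 4)/136 = 21/136 per minute.
In 2 minutes they complete 2·21/136 = 21/68 of the job.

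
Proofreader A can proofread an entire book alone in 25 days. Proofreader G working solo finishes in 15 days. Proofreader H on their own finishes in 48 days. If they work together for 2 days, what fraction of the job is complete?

51/200

Combined rate: 1/25 + 1/15 + 1/48 = (48 + 80 + 25)/1200 = 153/1200 = 51/400 per day.
In 2 days they complete 2·51/400 = 51/200 of the job.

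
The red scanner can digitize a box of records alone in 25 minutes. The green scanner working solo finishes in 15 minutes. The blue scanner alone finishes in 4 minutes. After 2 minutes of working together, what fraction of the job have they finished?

Combined rate: 1/25 + 1/15 + 1/4 = (12 + 20 + 75)/300 = 107/300 per minute.
In 2 minutes they complete 2·107/300 = 107/150 of the job.

107/150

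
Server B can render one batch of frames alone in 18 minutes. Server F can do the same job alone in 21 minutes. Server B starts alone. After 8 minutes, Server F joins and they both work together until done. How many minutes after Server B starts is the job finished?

174/13 minutes

In the first 8 minutes Server B alone does 8/18 = 4/9 of the job, leaving 5/9.
Once everyone is working, combined rate: 1/18 + 1/21 = (7 + 6)/126 = 13/126 per minute.
Remaining 5/9 at 13/126 per minute takes 70/13 minutes.
Total from the start = 8 + 70/13 = 174/13 minutes.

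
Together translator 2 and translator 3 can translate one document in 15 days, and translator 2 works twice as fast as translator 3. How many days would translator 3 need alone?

45 days

Let translator 3's rate be r; then translator 2's rate is 2r, so together (2 + 1)r = 3r = 1/15.
Thus r = 1/45 per day.
Translator 3 alone: 45 days; translator 2 alone: 45/2 days.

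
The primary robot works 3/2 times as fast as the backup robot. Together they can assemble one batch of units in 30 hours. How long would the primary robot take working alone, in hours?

50 hours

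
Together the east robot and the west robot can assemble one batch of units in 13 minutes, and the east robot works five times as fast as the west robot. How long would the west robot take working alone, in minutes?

Let the west robot's rate be r; then the east robot's rate is 5r, so together (5 + 1)r = 6r = 1/13.
Thus r = 1/78 per minute.
The west robot alone: 78 minutes; the east robot alone: 78/5 minutes.

78 minutes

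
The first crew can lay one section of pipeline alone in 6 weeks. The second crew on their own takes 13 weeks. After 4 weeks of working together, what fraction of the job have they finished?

Combined rate: 1/6 + 1/13 = (13 + 6)/78 = 19/78 per week.
In 4 weeks they complete 4·19/78 = 38/39 of the job.

38/39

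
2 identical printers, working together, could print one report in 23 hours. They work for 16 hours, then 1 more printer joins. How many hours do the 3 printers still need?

14/3 hours

One printer does 1/46 of the job per hour.
After 16 hours with 2 printers, 16/23 is done (7/23 left).
With 3 printers the rate is 3/46, so the rest takes 7/23 ÷ 3/46 = 14/3 hours.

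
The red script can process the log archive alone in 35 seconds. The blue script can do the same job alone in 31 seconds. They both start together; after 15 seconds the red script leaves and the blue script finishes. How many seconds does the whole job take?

In the first 15 seconds the combined rate is 66/1085, so 198/217 of the job is done, leaving 19/217.
After the red script leaves the rate is 1/31 per second; the remaining 19/217 takes 19/7 seconds.
Total = 15 + 19/7 = 124/7 seconds.

124/7 seconds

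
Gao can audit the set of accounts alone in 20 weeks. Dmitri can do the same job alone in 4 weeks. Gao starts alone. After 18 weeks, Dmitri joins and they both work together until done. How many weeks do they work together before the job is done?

In the first 18 weeks Gao alone does 18/20 = 9/10 of the job, leaving 1/10.
Once everyone is working, combined rate: 1/20 + 1/4 = (1 + 5)/20 = 6/20 = 3/10 per week.
Remaining 1/10 at 3/10 per week takes 1/3 weeks.

1/3 weeks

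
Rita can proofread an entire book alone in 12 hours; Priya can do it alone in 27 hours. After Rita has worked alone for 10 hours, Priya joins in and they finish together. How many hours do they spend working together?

18/13 hours

In 10 hours Rita does 10/12 = 5/6 of the job, leaving 1/6.
Rita and Priya together work at 13/108 per hour, so finishing takes 1/6 ÷ 13/108 = 18/13 hours.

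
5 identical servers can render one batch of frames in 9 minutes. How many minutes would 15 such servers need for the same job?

3 minutes

Total work is 5·9 = 45 server-minutes.
With 15 servers: 45/15 = 3 minutes.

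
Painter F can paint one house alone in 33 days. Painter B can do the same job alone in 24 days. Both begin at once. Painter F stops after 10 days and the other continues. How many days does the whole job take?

In the first 10 days the combined rate is 19/264, so 95/132 of the job is done, leaving 37/132.
After painter F leaves the rate is 1/24 per day; the remaining 37/132 takes 74/11 days.
Total = 10 + 74/11 = 184/11 days.

184/11 days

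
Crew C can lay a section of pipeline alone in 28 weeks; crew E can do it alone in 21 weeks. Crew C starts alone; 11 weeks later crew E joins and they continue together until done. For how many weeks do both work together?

In 11 weeks crew C does 11/28 of the job, leaving 17/28.
Crew C and crew E together work at 1/12 per week, so finishing takes 17/28 ÷ 1/12 = 51/7 weeks.

51/7 weeks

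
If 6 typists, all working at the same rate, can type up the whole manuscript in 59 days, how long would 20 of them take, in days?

177/10 days

Total work is 6·59 = 354 typist-days.
With 20 typists: 354/20 = 177/10 days.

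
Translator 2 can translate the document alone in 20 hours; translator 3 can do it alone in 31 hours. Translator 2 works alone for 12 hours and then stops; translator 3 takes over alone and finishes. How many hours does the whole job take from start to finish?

122/5 hours

In 12 hours translator 2 does 12/20 = 3/5 of the job, leaving 2/5.
Translator 3 works at 1/31 per hour, so finishing takes 2/5 ÷ 1/31 = 62/5 hours.
Total time = 12 + 62/5 = 122/5 hours.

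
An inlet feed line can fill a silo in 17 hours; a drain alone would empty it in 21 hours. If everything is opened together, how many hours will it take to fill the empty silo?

Net rate = 1/17 − 1/21 = (21 − 17)/357 = 4/357 per hour.
Filling time = 1 ÷ (4/357) = 357/4 hours.

357/4 hours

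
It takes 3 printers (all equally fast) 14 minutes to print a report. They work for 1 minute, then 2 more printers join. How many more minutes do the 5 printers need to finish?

39/5 minutes

One printer does 1/42 of the job per minute.
After 1 minute with 3 printers, 1/14 is done (13/14 left).
With 5 printers the rate is 5/42, so the rest takes 13/14 ÷ 5/42 = 39/5 minutes.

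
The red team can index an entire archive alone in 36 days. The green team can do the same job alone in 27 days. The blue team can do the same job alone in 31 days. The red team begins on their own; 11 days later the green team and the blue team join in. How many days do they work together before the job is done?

93/13 days

In the first 11 days the red team alone does 11/36 of the job, leaving 25/36.
Once everyone is working, combined rate: 1/36 + 1/27 + 1/31 = (93 + 124 + 108)/3348 = 325/3348 per day.
Remaining 25/36 at 325/3348 per day takes 93/13 days.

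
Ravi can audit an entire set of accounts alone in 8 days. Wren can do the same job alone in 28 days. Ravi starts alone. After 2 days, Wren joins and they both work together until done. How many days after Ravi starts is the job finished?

20/3 days

In the first 2 days Ravi alone does 2/8 = 1/4 of the job, leaving 3/4.
Once everyone is working, combined rate: 1/8 + 1/28 = (7 + 2)/56 = 9/56 per day.
Remaining 3/4 at 9/56 per day takes 14/3 days.
Total from the start = 2 + 14/3 = 20/3 days.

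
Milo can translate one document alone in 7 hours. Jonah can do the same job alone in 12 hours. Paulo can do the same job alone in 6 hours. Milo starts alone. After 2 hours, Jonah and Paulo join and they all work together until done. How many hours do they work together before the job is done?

In the first 2 hours Milo alone does 2/7 of the job, leaving 5/7.
Once everyone is working, combined rate: 1/7 + 1/12 + 1/6 = (12 + 7 + 14)/84 = 33/84 = 11/28 per hour.
Remaining 5/7 at 11/28 per hour takes 20/11 hours.

20/11 hours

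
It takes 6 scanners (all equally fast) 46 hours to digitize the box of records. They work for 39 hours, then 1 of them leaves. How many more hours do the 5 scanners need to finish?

42/5 hours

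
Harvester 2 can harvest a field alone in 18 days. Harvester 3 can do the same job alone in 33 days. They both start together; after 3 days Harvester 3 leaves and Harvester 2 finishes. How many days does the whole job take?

180/11 days

In the first 3 days the combined rate is 17/198, so 17/66 of the job is done, leaving 49/66.
After Harvester 3 leaves the rate is 1/18 per day; the remaining 49/66 takes 147/11 days.
Total = 3 + 147/11 = 180/11 days.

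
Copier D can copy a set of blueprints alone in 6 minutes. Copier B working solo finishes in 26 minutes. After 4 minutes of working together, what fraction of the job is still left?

7/39

Combined rate: 1/6 + 1/26 = (13 + 3)/78 = 16/78 = 8/39 per minute.
In 4 minutes they complete 4·8/39 = 32/39 of the job.
So 7/39 remains.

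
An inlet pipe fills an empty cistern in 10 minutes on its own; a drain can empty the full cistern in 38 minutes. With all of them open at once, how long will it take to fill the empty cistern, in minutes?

Net rate = 1/10 − 1/38 = (19 − 5)/190 = 14/190 = 7/95 per minute.
Filling time = 1 ÷ (7/95) = 95/7 minutes.

95/7 minutes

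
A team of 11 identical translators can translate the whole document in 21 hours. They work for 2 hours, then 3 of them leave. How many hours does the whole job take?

One translator does 1/231 of the job per hour.
After 2 hours with 11 translators, 2/21 is done (19/21 left).
With 8 translators the rate is 8/231, so the rest takes 19/21 ÷ 8/231 = 209/8 hours.
Total = 2 + 209/8 = 225/8 hours.

225/8 hours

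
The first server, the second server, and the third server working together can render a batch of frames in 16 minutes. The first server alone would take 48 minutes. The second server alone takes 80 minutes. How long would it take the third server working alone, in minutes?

Combined rate is 1/16 per minute.
Known contribution: 1/48 + 1/80 = (5 + 3)/240 = 8/240 = 1/30 per minute.
So the third server's rate is 1/16 − 1/30 = 7/240, meaning 240/7 minutes alone.

240/7 minutes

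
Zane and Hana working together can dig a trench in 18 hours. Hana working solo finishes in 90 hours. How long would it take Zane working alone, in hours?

45/2 hours

Combined rate is 1/18 per hour.
Known contribution: 1/90 per hour.
So Zane's rate is 1/18 − 1/90 = 2/45, meaning 45/2 hours alone.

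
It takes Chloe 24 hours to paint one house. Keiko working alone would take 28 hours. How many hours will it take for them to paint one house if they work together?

168/13 hours

Combined rate: 1/24 + 1/28 = (7 + 6)/168 = 13/168 per hour.
Time = 1 ÷ (13/168) = 168/13 hours.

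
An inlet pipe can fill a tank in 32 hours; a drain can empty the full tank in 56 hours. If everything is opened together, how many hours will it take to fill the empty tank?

Net rate = 1/32 − 1/56 = (7 − 4)/224 = 3/224 per hour.
Filling time = 1 ÷ (3/224) = 224/3 hours.

224/3 hours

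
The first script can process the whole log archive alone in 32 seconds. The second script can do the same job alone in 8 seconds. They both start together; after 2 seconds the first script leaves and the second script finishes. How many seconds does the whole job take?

15/2 seconds

In the first 2 seconds the combined rate is 5/32, so 5/16 of the job is done, leaving 11/16.
After the first script leaves the rate is 1/8 per second; the remaining 11/16 takes 11/2 seconds.
Total = 2 + 11/2 = 15/2 seconds.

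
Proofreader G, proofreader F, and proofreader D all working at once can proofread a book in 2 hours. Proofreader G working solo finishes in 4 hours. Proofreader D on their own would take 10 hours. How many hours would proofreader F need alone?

Combined rate is 1/2 per hour.
Known contribution: 1/4 + 1/10 = (5 + 2)/20 = 7/20 per hour.
So proofreader F's rate is 1/2 − 7/20 = 3/20, meaning 20/3 hours alone.

20/3 hours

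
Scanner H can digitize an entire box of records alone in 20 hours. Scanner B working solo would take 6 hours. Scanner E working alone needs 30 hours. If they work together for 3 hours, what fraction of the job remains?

Combined rate: 1/20 + 1/6 + 1/30 = (3 + 10 + 2)/60 = 15/60 = 1/4 per hour.
In 3 hours they complete 3·1/4 = 3/4 of the job.
So 1/4 remains.

1/4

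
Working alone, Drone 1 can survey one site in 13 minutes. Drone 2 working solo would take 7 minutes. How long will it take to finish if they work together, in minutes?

Combined rate: 1/13 + 1/7 = (7 + 13)/91 = 20/91 per minute.
Time = 1 ÷ (20/91) = 91/20 minutes.

91/20 minutes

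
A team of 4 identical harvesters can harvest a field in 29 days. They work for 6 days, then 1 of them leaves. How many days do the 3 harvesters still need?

92/3 days

One harvester does 1/116 of the job per day.
After 6 days with 4 harvesters, 6/29 is done (23/29 left).
With 3 harvesters the rate is 3/116, so the rest takes 23/29 ÷ 3/116 = 92/3 days.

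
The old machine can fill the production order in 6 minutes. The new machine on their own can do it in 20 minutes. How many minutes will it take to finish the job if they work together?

60/13 minutes

With two workers the combined time is the product over the sum: 6·20/(6+20) = 120/26 = 60/13 minutes.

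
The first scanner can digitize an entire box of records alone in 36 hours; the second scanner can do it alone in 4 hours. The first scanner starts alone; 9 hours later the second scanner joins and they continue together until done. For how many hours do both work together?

In 9 hours the first scanner does 9/36 = 1/4 of the job, leaving 3/4.
The first scanner and the second scanner together work at 5/18 per hour, so finishing takes 3/4 ÷ 5/18 = 27/10 hours.

27/10 hours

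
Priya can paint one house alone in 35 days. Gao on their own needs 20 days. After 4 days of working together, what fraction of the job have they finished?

Combined rate: 1/35 + 1/20 = (4 + 7)/140 = 11/140 per day.
In 4 days they complete 4·11/140 = 11/35 of the job.

11/35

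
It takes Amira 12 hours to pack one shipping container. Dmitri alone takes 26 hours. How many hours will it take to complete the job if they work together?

156/19 hours

With two workers the combined time is the product over the sum: 12·26/(12+26) = 312/38 = 156/19 hours.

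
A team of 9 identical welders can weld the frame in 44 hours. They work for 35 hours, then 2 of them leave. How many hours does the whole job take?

326/7 hours

One welder does 1/396 of the job per hour.
After 35 hours with 9 welders, 35/44 is done (9/44 left).
With 7 welders the rate is 7/396, so the rest takes 9/44 ÷ 7/396 = 81/7 hours.
Total = 35 + 81/7 = 326/7 hours.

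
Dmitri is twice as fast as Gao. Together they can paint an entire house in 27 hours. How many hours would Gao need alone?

81 hours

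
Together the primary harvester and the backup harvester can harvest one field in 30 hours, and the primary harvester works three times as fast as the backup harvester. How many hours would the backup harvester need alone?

120 hours

Let the backup harvester's rate be r; then the primary harvester's rate is 3r, so together (3 + 1)r = 4r = 1/30.
Thus r = 1/120 per hour.
The backup harvester alone: 120 hours; the primary harvester alone: 40 hours.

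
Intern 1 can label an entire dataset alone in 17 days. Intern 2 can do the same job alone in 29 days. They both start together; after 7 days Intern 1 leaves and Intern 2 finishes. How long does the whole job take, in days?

In the first 7 days the combined rate is 46/493, so 322/493 of the job is done, leaving 171/493.
After Intern 1 leaves the rate is 1/29 per day; the remaining 171/493 takes 171/17 days.
Total = 7 + 171/17 = 290/17 days.

290/17 days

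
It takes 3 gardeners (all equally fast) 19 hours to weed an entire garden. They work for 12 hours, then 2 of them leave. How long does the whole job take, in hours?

One gardener does 1/57 of the job per hour.
After 12 hours with 3 gardeners, 12/19 is done (7/19 left).
With 1 gardener the rate is 1/57, so the rest takes 7/19 ÷ 1/57 = 21 hours.
Total = 12 + 21 = 33 hours.

33 hours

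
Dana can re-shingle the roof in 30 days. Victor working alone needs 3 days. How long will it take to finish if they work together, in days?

30/11 days

With two workers the combined time is the product over the sum: 30·3/(30+3) = 90/33 = 30/11 days.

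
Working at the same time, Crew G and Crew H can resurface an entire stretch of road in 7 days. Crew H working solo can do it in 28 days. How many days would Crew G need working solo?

Combined rate is 1/7 per day.
Known contribution: 1/28 per day.
So Crew G's rate is 1/7 − 1/28 = 3/28, meaning 28/3 days alone.

28/3 days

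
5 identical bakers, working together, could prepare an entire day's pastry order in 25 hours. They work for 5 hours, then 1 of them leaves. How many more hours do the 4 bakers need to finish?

One baker does 1/125 of the job per hour.
After 5 hours with 5 bakers, 1/5 is done (4/5 left).
With 4 bakers the rate is 4/125, so the rest takes 4/5 ÷ 4/125 = 25 hours.

25 hours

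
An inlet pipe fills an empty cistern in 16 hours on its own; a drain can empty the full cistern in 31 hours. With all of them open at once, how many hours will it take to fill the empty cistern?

Net rate = 1/16 − 1/31 = (31 − 16)/496 = 15/496 per hour.
Filling time = 1 ÷ (15/496) = 496/15 hours.

496/15 hours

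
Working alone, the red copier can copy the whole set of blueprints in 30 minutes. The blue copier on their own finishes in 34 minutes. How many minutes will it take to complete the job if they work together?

Combined rate: 1/30 + 1/34 = (17 + 15)/510 = 32/510 = 16/255 per minute.
Time = 1 ÷ (16/255) = 255/16 minutes.

255/16 minutes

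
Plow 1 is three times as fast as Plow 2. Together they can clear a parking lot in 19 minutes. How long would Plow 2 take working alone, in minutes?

Let Plow 2's rate be r; then Plow 1's rate is 3r, so together (3 + 1)r = 4r = 1/19.
Thus r = 1/76 per minute.
Plow 2 alone: 76 minutes; Plow 1 alone: 76/3 minutes.

76 minutes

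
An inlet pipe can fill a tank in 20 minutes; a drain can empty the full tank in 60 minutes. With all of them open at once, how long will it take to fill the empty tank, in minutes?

30 minutes

Net rate = 1/20 − 1/60 = (3 − 1)/60 = 2/60 = 1/30 per minute.
Filling time = 1 ÷ (1/30) = 30 minutes.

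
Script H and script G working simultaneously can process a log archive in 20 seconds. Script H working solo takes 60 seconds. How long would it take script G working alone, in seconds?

Combined rate is 1/20 per second.
Known contribution: 1/60 per second.
So script G's rate is 1/20 − 1/60 = 1/30, meaning 30 seconds alone.

30 seconds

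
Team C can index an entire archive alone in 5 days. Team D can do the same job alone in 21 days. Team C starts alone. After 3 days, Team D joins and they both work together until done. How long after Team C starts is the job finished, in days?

In the first 3 days Team C alone does 3/5 of the job, leaving 2/5.
Once everyone is working, combined rate: 1/5 + 1/21 = (21 + 5)/105 = 26/105 per day.
Remaining 2/5 at 26/105 per day takes 21/13 days.
Total from the start = 3 + 21/13 = 60/13 days.

60/13 days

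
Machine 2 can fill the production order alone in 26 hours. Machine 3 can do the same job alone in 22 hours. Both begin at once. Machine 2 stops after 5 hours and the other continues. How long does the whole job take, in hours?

231/13 hours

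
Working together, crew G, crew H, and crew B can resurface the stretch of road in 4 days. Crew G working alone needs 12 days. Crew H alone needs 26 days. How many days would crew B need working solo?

39/5 days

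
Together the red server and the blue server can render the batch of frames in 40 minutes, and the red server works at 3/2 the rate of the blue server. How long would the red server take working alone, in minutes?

Let the blue server's rate be r; then the red server's rate is (3/2)r, so together (3/2 + 1)r = (5/2)r = 1/40.
Thus r = 1/100 per minute.
The blue server alone: 100 minutes; the red server alone: 200/3 minutes.

200/3 minutes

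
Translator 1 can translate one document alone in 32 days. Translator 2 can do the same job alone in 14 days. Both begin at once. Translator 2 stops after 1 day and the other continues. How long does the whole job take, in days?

208/7 days

In the first 1 day the combined rate is 23/224, so 23/224 of the job is done, leaving 201/224.
After translator 2 leaves the rate is 1/32 per day; the remaining 201/224 takes 201/7 days.
Total = 1 + 201/7 = 208/7 days.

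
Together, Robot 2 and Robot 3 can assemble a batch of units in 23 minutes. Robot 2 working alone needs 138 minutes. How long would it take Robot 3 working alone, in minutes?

138/5 minutes

Combined rate is 1/23 per minute.
Known contribution: 1/138 per minute.
So Robot 3's rate is 1/23 − 1/138 = 5/138, meaning 138/5 minutes alone.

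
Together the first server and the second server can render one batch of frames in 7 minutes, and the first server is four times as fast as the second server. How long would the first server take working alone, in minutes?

Let the second server's rate be r; then the first server's rate is 4r, so together (4 + 1)r = 5r = 1/7.
Thus r = 1/35 per minute.
The second server alone: 35 minutes; the first server alone: 35/4 minutes.

35/4 minutes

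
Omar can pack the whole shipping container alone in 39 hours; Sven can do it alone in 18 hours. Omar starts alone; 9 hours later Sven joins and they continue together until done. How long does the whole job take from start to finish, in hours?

351/19 hours

In 9 hours Omar does 9/39 = 3/13 of the job, leaving 10/13.
Omar and Sven together work at 19/234 per hour, so finishing takes 10/13 ÷ 19/234 = 180/19 hours.
Total time = 9 + 180/19 = 351/19 hours.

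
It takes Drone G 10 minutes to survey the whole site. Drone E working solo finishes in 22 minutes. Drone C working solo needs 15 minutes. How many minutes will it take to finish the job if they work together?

33/7 minutes

Combined rate: 1/10 + 1/22 + 1/15 = (33 + 15 + 22)/330 = 70/330 = 7/33 per minute.
Time = 1 ÷ (7/33) = 33/7 minutes.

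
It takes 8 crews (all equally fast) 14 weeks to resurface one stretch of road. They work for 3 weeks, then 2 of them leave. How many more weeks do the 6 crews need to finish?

44/3 weeks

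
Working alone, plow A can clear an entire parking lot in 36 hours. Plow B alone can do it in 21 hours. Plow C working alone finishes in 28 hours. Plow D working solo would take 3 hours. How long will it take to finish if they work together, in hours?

Combined rate: 1/36 + 1/21 + 1/28 + 1/3 = (7 + 12 + 9 + 84)/252 = 112/252 = 4/9 per hour.
Time = 1 ÷ (4/9) = 9/4 hours.

9/4 hours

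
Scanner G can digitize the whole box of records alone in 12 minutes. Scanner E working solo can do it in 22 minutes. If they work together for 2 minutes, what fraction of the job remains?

Combined rate: 1/12 + 1/22 = (11 + 6)/132 = 17/132 per minute.
In 2 minutes they complete 2·17/132 = 17/66 of the job.
So 49/66 remains.

49/66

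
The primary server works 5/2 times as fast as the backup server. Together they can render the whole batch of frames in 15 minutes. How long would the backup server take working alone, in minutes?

105/2 minutes

Let the backup server's rate be r; then the primary server's rate is (5/2)r, so together (5/2 + 1)r = (7/2)r = 1/15.
Thus r = 2/105 per minute.
The backup server alone: 105/2 minutes; the primary server alone: 21 minutes.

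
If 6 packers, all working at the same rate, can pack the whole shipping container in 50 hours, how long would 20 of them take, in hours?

15 hours

Total work is 6·50 = 300 packer-hours.
With 20 packers: 300/20 = 15 hours.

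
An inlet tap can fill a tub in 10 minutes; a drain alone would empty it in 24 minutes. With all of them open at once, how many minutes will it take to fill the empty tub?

120/7 minutes

Net rate = 1/10 − 1/24 = (12 − 5)/120 = 7/120 per minute.
Filling time = 1 ÷ (7/120) = 120/7 minutes.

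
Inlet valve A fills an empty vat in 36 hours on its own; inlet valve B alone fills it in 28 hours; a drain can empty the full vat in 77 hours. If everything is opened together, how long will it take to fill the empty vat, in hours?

99/5 hours

Net rate = 1/36 + 1/28 − 1/77 = (77 + 99 − 36)/2772 = 140/2772 = 5/99 per hour.
Filling time = 1 ÷ (5/99) = 99/5 hours.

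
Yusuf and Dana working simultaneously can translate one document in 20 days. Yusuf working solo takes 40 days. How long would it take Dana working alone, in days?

40 days

Combined rate is 1/20 per day.
Known contribution: 1/40 per day.
So Dana's rate is 1/20 − 1/40 = 1/40, meaning 40 days alone.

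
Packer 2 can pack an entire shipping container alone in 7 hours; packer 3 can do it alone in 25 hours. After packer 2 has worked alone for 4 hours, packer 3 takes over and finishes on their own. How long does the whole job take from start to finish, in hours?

In 4 hours packer 2 does 4/7 of the job, leaving 3/7.
Packer 3 works at 1/25 per hour, so finishing takes 3/7 ÷ 1/25 = 75/7 hours.
Total time = 4 + 75/7 = 103/7 hours.

103/7 hours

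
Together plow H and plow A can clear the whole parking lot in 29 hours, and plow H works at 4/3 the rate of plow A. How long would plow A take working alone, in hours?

203/3 hours

Let plow A's rate be r; then plow H's rate is (4/3)r, so together (4/3 + 1)r = (7/3)r = 1/29.
Thus r = 3/203 per hour.
Plow A alone: 203/3 hours; plow H alone: 203/4 hours.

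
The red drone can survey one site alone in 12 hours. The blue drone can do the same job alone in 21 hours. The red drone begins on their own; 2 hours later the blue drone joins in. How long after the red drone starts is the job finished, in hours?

In the first 2 hours the red drone alone does 2/12 = 1/6 of the job, leaving 5/6.
Once everyone is working, combined rate: 1/12 + 1/21 = (7 + 4)/84 = 11/84 per hour.
Remaining 5/6 at 11/84 per hour takes 70/11 hours.
Total from the start = 2 + 70/11 = 92/11 hours.

92/11 hours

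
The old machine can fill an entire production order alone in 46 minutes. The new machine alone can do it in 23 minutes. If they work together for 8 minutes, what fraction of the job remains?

11/23

Combined rate: 1/46 + 1/23 = (1 + 2)/46 = 3/46 per minute.
In 8 minutes they complete 8·3/46 = 12/23 of the job.
So 11/23 remains.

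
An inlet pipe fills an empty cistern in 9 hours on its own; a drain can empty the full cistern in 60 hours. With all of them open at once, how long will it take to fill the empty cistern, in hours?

Net rate = 1/9 − 1/60 = (20 − 3)/180 = 17/180 per hour.
Filling time = 1 ÷ (17/180) = 180/17 hours.

180/17 hours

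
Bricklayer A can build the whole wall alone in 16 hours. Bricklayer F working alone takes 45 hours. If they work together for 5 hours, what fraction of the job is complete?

61/144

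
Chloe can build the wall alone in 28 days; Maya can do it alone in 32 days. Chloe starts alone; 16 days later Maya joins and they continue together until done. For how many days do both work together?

In 16 days Chloe does 16/28 = 4/7 of the job, leaving 3/7.
Chloe and Maya together work at 15/224 per day, so finishing takes 3/7 ÷ 15/224 = 32/5 days.

32/5 days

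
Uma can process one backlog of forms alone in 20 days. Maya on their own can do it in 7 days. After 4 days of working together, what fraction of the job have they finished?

Combined rate: 1/20 + 1/7 = (7 + 20)/140 = 27/140 per day.
In 4 days they complete 4·27/140 = 27/35 of the job.

27/35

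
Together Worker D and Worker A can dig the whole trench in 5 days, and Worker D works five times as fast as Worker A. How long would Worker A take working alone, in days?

30 days

Let Worker A's rate be r; then Worker D's rate is 5r, so together (5 + 1)r = 6r = 1/5.
Thus r = 1/30 per day.
Worker A alone: 30 days; Worker D alone: 6 days.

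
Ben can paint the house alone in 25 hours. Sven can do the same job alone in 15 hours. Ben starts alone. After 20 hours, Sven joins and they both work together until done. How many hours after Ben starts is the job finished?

175/8 hours

In the first 20 hours Ben alone does 20/25 = 4/5 of the job, leaving 1/5.
Once everyone is working, combined rate: 1/25 + 1/15 = (3 + 5)/75 = 8/75 per hour.
Remaining 1/5 at 8/75 per hour takes 15/8 hours.
Total from the start = 20 + 15/8 = 175/8 hours.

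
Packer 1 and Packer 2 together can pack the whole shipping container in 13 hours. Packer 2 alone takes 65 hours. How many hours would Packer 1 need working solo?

65/4 hours

Combined rate is 1/13 per hour.
Known contribution: 1/65 per hour.
So Packer 1's rate is 1/13 − 1/65 = 4/65, meaning 65/4 hours alone.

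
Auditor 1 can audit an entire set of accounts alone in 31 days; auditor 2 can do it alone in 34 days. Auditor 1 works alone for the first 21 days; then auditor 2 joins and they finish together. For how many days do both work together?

68/13 days

In 21 days auditor 1 does 21/31 of the job, leaving 10/31.
Auditor 1 and auditor 2 together work at 65/1054 per day, so finishing takes 10/31 ÷ 65/1054 = 68/13 days.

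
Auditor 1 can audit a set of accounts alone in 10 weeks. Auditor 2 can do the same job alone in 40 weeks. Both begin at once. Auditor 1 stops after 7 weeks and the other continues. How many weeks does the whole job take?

In the first 7 weeks the combined rate is 1/8, so 7/8 of the job is done, leaving 1/8.
After auditor 1 leaves the rate is 1/40 per week; the remaining 1/8 takes 5 weeks.
Total = 7 + 5 = 12 weeks.

12 weeks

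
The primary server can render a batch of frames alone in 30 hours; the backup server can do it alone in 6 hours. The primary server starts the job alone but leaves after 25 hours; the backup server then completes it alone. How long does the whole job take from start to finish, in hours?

26 hours

In 25 hours the primary server does 25/30 = 5/6 of the job, leaving 1/6.
The backup server works at 1/6 per hour, so finishing takes 1/6 ÷ 1/6 = 1 hour.
Total time = 25 + 1 = 26 hours.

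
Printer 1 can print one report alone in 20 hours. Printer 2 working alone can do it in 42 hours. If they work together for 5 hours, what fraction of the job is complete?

Combined rate: 1/20 + 1/42 = (21 + 10)/420 = 31/420 per hour.
In 5 hours they complete 5·31/420 = 31/84 of the job.

31/84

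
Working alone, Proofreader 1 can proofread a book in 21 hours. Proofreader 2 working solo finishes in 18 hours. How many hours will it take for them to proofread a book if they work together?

Combined rate: 1/21 + 1/18 = (6 + 7)/126 = 13/126 per hour.
Time = 1 ÷ (13/126) = 126/13 hours.

126/13 hours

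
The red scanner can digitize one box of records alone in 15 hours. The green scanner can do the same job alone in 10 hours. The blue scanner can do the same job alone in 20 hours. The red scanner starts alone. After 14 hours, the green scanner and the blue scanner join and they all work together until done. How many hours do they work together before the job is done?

4/13 hours

In the first 14 hours the red scanner alone does 14/15 of the job, leaving 1/15.
Once everyone is working, combined rate: 1/15 + 1/10 + 1/20 = (4 + 6 + 3)/60 = 13/60 per hour.
Remaining 1/15 at 13/60 per hour takes 4/13 hours.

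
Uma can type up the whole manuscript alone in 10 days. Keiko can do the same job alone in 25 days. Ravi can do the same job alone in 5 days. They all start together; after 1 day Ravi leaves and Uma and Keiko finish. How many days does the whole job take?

40/7 days

In the first 1 day the combined rate is 17/50, so 17/50 of the job is done, leaving 33/50.
After Ravi leaves the rate is 7/50 per day; the remaining 33/50 takes 33/7 days.
Total = 1 + 33/7 = 40/7 days.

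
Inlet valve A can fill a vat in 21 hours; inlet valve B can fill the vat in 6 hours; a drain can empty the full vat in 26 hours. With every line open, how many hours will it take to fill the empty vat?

91/16 hours

Net rate = 1/21 + 1/6 − 1/26 = (26 + 91 − 21)/546 = 96/546 = 16/91 per hour.
Filling time = 1 ÷ (16/91) = 91/16 hours.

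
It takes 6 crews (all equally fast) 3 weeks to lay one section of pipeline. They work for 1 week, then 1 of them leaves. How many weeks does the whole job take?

17/5 weeks

One crew does 1/18 of the job per week.
After 1 week with 6 crews, 1/3 is done (2/3 left).
With 5 crews the rate is 5/18, so the rest takes 2/3 ÷ 5/18 = 12/5 weeks.
Total = 1 + 12/5 = 17/5 weeks.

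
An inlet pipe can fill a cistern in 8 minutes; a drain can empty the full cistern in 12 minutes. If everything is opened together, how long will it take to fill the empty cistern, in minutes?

24 minutes

Net rate = 1/8 − 1/12 = (3 − 2)/24 = 1/24 per minute.
Filling time = 1 ÷ (1/24) = 24 minutes.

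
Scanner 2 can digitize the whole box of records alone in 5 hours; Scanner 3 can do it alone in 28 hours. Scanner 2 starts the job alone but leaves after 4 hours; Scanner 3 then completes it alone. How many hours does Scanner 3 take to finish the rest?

In 4 hours Scanner 2 does 4/5 of the job, leaving 1/5.
Scanner 3 works at 1/28 per hour, so finishing takes 1/5 ÷ 1/28 = 28/5 hours.

28/5 hours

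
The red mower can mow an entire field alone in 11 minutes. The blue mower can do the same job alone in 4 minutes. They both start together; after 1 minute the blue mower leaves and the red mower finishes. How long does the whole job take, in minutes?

33/4 minutes

In the first 1 minute the combined rate is 15/44, so 15/44 of the job is done, leaving 29/44.
After the blue mower leaves the rate is 1/11 per minute; the remaining 29/44 takes 29/4 minutes.
Total = 1 + 29/4 = 33/4 minutes.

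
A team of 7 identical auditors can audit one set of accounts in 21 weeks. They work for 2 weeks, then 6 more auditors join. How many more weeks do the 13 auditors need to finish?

133/13 weeks

One auditor does 1/147 of the job per week.
After 2 weeks with 7 auditors, 2/21 is done (19/21 left).
With 13 auditors the rate is 13/147, so the rest takes 19/21 ÷ 13/147 = 133/13 weeks.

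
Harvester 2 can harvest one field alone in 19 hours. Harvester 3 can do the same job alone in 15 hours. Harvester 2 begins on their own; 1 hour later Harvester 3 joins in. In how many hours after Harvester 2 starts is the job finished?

In the first 1 hour Harvester 2 alone does 1/19 of the job, leaving 18/19.
Once everyone is working, combined rate: 1/19 + 1/15 = (15 + 19)/285 = 34/285 per hour.
Remaining 18/19 at 34/285 per hour takes 135/17 hours.
Total from the start = 1 + 135/17 = 152/17 hours.

152/17 hours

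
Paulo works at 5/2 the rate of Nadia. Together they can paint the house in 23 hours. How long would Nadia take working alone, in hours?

Let Nadia's rate be r; then Paulo's rate is (5/2)r, so together (5/2 + 1)r = (7/2)r = 1/23.
Thus r = 2/161 per hour.
Nadia alone: 161/2 hours; Paulo alone: 161/5 hours.

161/2 hours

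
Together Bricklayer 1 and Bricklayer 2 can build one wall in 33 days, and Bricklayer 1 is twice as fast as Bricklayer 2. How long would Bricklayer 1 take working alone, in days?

Let Bricklayer 2's rate be r; then Bricklayer 1's rate is 2r, so together (2 + 1)r = 3r = 1/33.
Thus r = 1/99 per day.
Bricklayer 2 alone: 99 days; Bricklayer 1 alone: 99/2 days.

99/2 days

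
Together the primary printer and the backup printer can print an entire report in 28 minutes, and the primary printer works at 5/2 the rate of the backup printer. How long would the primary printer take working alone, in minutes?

Let the backup printer's rate be r; then the primary printer's rate is (5/2)r, so together (5/2 + 1)r = (7/2)r = 1/28.
Thus r = 1/98 per minute.
The backup printer alone: 98 minutes; the primary printer alone: 196/5 minutes.

196/5 minutes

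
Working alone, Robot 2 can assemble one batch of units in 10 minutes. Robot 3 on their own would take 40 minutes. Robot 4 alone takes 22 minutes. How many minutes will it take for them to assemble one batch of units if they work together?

88/15 minutes

Combined rate: 1/10 + 1/40 + 1/22 = (44 + 11 + 20)/440 = 75/440 = 15/88 per minute.
Time = 1 ÷ (15/88) = 88/15 minutes.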